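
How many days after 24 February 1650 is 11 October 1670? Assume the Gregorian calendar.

7534

Feb 24, 1650 → Feb 24, 1651: 365 days.
Feb 24, 1651 → Feb 24, 1652: 365 days.
Feb 24, 1652 → Feb 24, 1653: 366 days (Feb 29, 1652 is in that span).
Feb 24, 1653 → Feb 24, 1654: 365 days.
Feb 24, 1654 → Feb 24, 1655: 365 days.
Feb 24, 1655 → Feb 24, 1656: 365 days.
Feb 24, 1656 → Feb 24, 1657: 366 days (Feb 29, 1656 is in that span).
Feb 24, 1657 → Feb 24, 1658: 365 days.
Feb 24, 1658 → Feb 24, 1659: 365 days.
Feb 24, 1659 → Feb 24, 1660: 365 days.
Feb 24, 1660 → Feb 24, 1661: 366 days (Feb 29, 1660 is in that span).
Feb 24, 1661 → Feb 24, 1662: 365 days.
Feb 24, 1662 → Feb 24, 1663: 365 days.
Feb 24, 1663 → Feb 24, 1664: 365 days.
Feb 24, 1664 → Feb 24, 1665: 366 days (Feb 29, 1664 is in that span).
Feb 24, 1665 → Feb 24, 1666: 365 days.
Feb 24, 1666 → Feb 24, 1667: 365 days.
Feb 24, 1667 → Feb 24, 1668: 365 days.
Feb 24, 1668 → Feb 24, 1669: 366 days (Feb 29, 1668 is in that span).
Feb 24, 1669 → Feb 24, 1670: 365 days.
Feb 24, 1670 → Mar 24, 1670: 28 days (February has 28).
Mar 24, 1670 → Apr 24, 1670: 31 days (March has 31).
Apr 24, 1670 → May 24, 1670: 30 days (April has 30).
May 24, 1670 → Jun 24, 1670: 31 days (May has 31).
Jun 24, 1670 → Jul 24, 1670: 30 days (June has 30).
Jul 24, 1670 → Aug 24, 1670: 31 days (July has 31).
Aug 24, 1670 → Sep 24, 1670: 31 days (August has 31).
Sep 24, 1670 → Oct 11, 1670: 17 days.
Total: 7534 days.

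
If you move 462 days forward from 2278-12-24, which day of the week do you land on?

Tuesday

Dec 24, 2278 is a Tuesday.
462 mod 7 = 0, so 462 days after a Tuesday is Tuesday + 0 = Tuesday.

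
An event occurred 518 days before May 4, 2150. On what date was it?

−365 (one year) → May 4, 2149 (153 left).
−4 → Apr 30, 2149 (end of Apr, 30 days; 149 left).
−30 → Mar 31, 2149 (end of Mar, 31 days; 119 left).
−31 → Feb 28, 2149 (end of Feb, 28 days; 88 left).
−28 → Jan 31, 2149 (end of Jan, 31 days; 60 left).
−31 → Dec 31, 2148 (end of Dec, 31 days; 29 left).
−29 → Dec 2, 2148.

December 2, 2148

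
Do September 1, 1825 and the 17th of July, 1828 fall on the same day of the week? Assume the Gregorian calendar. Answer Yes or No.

From Sep 1, 1825 to Jul 17, 1828 is 1050 days.
1050 mod 7 = 0, so they are the same weekday.
(Sep 1, 1825 is a Thursday; Jul 17, 1828 is a Thursday.)

Yes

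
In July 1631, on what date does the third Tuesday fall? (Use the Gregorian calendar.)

July 1, 1631 is a Tuesday.
The first Tuesday is therefore July 1 (same day).
The third Tuesday is 1 + 2×7 = July 15.

July 15, 1631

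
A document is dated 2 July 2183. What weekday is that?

Doomsday rule: the anchor day for the 2100s is Sunday. For year 83: 83÷12 = 6 r 11, and 11÷4 = 2, so 6+11+2 = 19.
Sunday + 19 ≡ Friday — that's 2183's doomsday.
In July the doomsday date is Jul 11.
Jul 2 is 9 days before Jul 11; 9 mod 7 = 2, so Friday − 2 = Wednesday.

Wednesday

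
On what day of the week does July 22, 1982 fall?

Thursday

Doomsday rule: the anchor day for the 1900s is Wednesday. For year 82: 82÷12 = 6 r 10, and 10÷4 = 2, so 6+10+2 = 18.
Wednesday + 18 ≡ Sunday — that's 1982's doomsday.
In July the doomsday date is Jul 11.
Jul 22 is 11 days after Jul 11; 11 mod 7 = 4, so Sunday + 4 = Thursday.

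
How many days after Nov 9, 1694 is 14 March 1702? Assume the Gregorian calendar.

2681

Nov 9, 1694 → Nov 9, 1695: 365 days.
Nov 9, 1695 → Nov 9, 1696: 366 days (Feb 29, 1696 is in that span).
Nov 9, 1696 → Nov 9, 1697: 365 days.
Nov 9, 1697 → Nov 9, 1698: 365 days.
Nov 9, 1698 → Nov 9, 1699: 365 days.
Nov 9, 1699 → Nov 9, 1700: 365 days.
Nov 9, 1700 → Nov 9, 1701: 365 days.
Nov 9, 1701 → Dec 9, 1701: 30 days (November has 30).
Dec 9, 1701 → Jan 9, 1702: 31 days (December has 31).
Jan 9, 1702 → Feb 9, 1702: 31 days (January has 31).
Feb 9, 1702 → Mar 9, 1702: 28 days (February has 28).
Mar 9, 1702 → Mar 14, 1702: 5 days.
Total: 2681 days.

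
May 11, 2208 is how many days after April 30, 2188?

Apr 30, 2188 → Apr 30, 2189: 365 days.
Apr 30, 2189 → Apr 30, 2190: 365 days.
Apr 30, 2190 → Apr 30, 2191: 365 days.
Apr 30, 2191 → Apr 30, 2192: 366 days (Feb 29, 2192 is in that span).
Apr 30, 2192 → Apr 30, 2193: 365 days.
Apr 30, 2193 → Apr 30, 2194: 365 days.
Apr 30, 2194 → Apr 30, 2195: 365 days.
Apr 30, 2195 → Apr 30, 2196: 366 days (Feb 29, 2196 is in that span).
Apr 30, 2196 → Apr 30, 2197: 365 days.
Apr 30, 2197 → Apr 30, 2198: 365 days.
Apr 30, 2198 → Apr 30, 2199: 365 days.
Apr 30, 2199 → Apr 30, 2200: 365 days.
Apr 30, 2200 → Apr 30, 2201: 365 days.
Apr 30, 2201 → Apr 30, 2202: 365 days.
Apr 30, 2202 → Apr 30, 2203: 365 days.
Apr 30, 2203 → Apr 30, 2204: 366 days (Feb 29, 2204 is in that span).
Apr 30, 2204 → Apr 30, 2205: 365 days.
Apr 30, 2205 → Apr 30, 2206: 365 days.
Apr 30, 2206 → Apr 30, 2207: 365 days.
Apr 30, 2207 → May 30, 2207: 30 days (April has 30).
May 30, 2207 → Jun 30, 2207: 31 days (May has 31).
Jun 30, 2207 → Jul 30, 2207: 30 days (June has 30).
Jul 30, 2207 → Aug 30, 2207: 31 days (July has 31).
Aug 30, 2207 → Sep 30, 2207: 31 days (August has 31).
Sep 30, 2207 → Oct 30, 2207: 30 days (September has 30).
Oct 30, 2207 → Nov 30, 2207: 31 days (October has 31).
Nov 30, 2207 → Dec 30, 2207: 30 days (November has 30).
Dec 30, 2207 → Jan 30, 2208: 31 days (December has 31).
Jan 30, 2208 → Feb 29, 2208: 30 days (January has 31).
Feb 29, 2208 → Mar 29, 2208: 29 days (February has 29).
Mar 29, 2208 → Apr 29, 2208: 31 days (March has 31).
Apr 29, 2208 → May 11, 2208: 12 days.
Total: 7315 days.

7315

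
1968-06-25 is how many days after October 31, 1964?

Oct 31, 1964 → Oct 31, 1965: 365 days.
Oct 31, 1965 → Oct 31, 1966: 365 days.
Oct 31, 1966 → Oct 31, 1967: 365 days.
Oct 31, 1967 → Nov 30, 1967: 30 days (October has 31).
Nov 30, 1967 → Dec 30, 1967: 30 days (November has 30).
Dec 30, 1967 → Jan 30, 1968: 31 days (December has 31).
Jan 30, 1968 → Feb 29, 1968: 30 days (January has 31).
Feb 29, 1968 → Mar 29, 1968: 29 days (February has 29).
Mar 29, 1968 → Apr 29, 1968: 31 days (March has 31).
Apr 29, 1968 → May 29, 1968: 30 days (April has 30).
May 29, 1968 → Jun 25, 1968: 27 days.
Total: 1333 days.

1333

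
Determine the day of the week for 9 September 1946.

Monday

Doomsday rule: the anchor day for the 1900s is Wednesday. For year 46: 46÷12 = 3 r 10, and 10÷4 = 2, so 3+10+2 = 15.
Wednesday + 15 ≡ Thursday — that's 1946's doomsday.
In September the doomsday date is Sep 5.
Sep 9 is 4 days after Sep 5; 4 mod 7 = 4, so Thursday + 4 = Monday.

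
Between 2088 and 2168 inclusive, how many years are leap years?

20

Multiples of 4 in [2088,2168]: 21.
Of those, multiples of 100: 1 (not leap unless ÷400).
Multiples of 400: 0.
Leap years = 21 − 1 + 0 = 20.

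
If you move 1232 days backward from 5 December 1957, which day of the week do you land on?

Thursday

First find the weekday of Dec 5, 1957. Doomsday rule: the anchor day for the 1900s is Wednesday. For year 57: 57÷12 = 4 r 9, and 9÷4 = 2, so 4+9+2 = 15.
Wednesday + 15 ≡ Thursday — that's 1957's doomsday.
In December the doomsday date is Dec 12.
Dec 5 is 7 days before Dec 12; 7 mod 7 = 0, so Thursday − 0 = Thursday.
1232 mod 7 = 0, so 1232 days before a Thursday is Thursday − 0 = Thursday.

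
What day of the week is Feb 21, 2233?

Doomsday rule: the anchor day for the 2200s is Friday. For year 33: 33÷12 = 2 r 9, and 9÷4 = 2, so 2+9+2 = 13.
Friday + 13 ≡ Thursday — that's 2233's doomsday.
In February the doomsday date is Feb 28 (2233 is not a leap year).
Feb 21 is 7 days before Feb 28; 7 mod 7 = 0, so Thursday − 0 = Thursday.

Thursday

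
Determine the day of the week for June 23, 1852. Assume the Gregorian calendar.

Wednesday

Doomsday rule: the anchor day for the 1800s is Friday. For year 52: 52÷12 = 4 r 4, and 4÷4 = 1, so 4+4+1 = 9.
Friday + 9 ≡ Sunday — that's 1852's doomsday.
In June the doomsday date is Jun 6.
Jun 23 is 17 days after Jun 6; 17 mod 7 = 3, so Sunday + 3 = Wednesday.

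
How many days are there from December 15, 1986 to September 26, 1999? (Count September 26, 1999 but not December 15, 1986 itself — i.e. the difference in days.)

Dec 15, 1986 → Dec 15, 1987: 365 days.
Dec 15, 1987 → Dec 15, 1988: 366 days (Feb 29, 1988 is in that span).
Dec 15, 1988 → Dec 15, 1989: 365 days.
Dec 15, 1989 → Dec 15, 1990: 365 days.
Dec 15, 1990 → Dec 15, 1991: 365 days.
Dec 15, 1991 → Dec 15, 1992: 366 days (Feb 29, 1992 is in that span).
Dec 15, 1992 → Dec 15, 1993: 365 days.
Dec 15, 1993 → Dec 15, 1994: 365 days.
Dec 15, 1994 → Dec 15, 1995: 365 days.
Dec 15, 1995 → Dec 15, 1996: 366 days (Feb 29, 1996 is in that span).
Dec 15, 1996 → Dec 15, 1997: 365 days.
Dec 15, 1997 → Dec 15, 1998: 365 days.
Dec 15, 1998 → Jan 15, 1999: 31 days (December has 31).
Jan 15, 1999 → Feb 15, 1999: 31 days (January has 31).
Feb 15, 1999 → Mar 15, 1999: 28 days (February has 28).
Mar 15, 1999 → Apr 15, 1999: 31 days (March has 31).
Apr 15, 1999 → May 15, 1999: 30 days (April has 30).
May 15, 1999 → Jun 15, 1999: 31 days (May has 31).
Jun 15, 1999 → Jul 15, 1999: 30 days (June has 30).
Jul 15, 1999 → Aug 15, 1999: 31 days (July has 31).
Aug 15, 1999 → Sep 15, 1999: 31 days (August has 31).
Sep 15, 1999 → Sep 26, 1999: 11 days.
Total: 4668 days.

4668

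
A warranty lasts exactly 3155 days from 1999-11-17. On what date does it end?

July 7, 2008

+366 (one year; includes Feb 29, 2000) → Nov 17, 2000 (2789 left).
+365 (one year) → Nov 17, 2001 (2424 left).
+365 (one year) → Nov 17, 2002 (2059 left).
+365 (one year) → Nov 17, 2003 (1694 left).
+366 (one year; includes Feb 29, 2004) → Nov 17, 2004 (1328 left).
+365 (one year) → Nov 17, 2005 (963 left).
+365 (one year) → Nov 17, 2006 (598 left).
+365 (one year) → Nov 17, 2007 (233 left).
Nov has 30 days: +14 → Dec 1, 2007 (219 left).
Dec has 31 days: +31 → Jan 1, 2008 (188 left).
Jan has 31 days: +31 → Feb 1, 2008 (157 left).
Feb has 29 days: +29 → Mar 1, 2008 (128 left).
Mar has 31 days: +31 → Apr 1, 2008 (97 left).
Apr has 30 days: +30 → May 1, 2008 (67 left).
May has 31 days: +31 → Jun 1, 2008 (36 left).
Jun has 30 days: +30 → Jul 1, 2008 (6 left).
+6 → Jul 7, 2008.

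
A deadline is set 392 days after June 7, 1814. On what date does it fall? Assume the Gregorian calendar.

Jun has 30 days: +24 → Jul 1, 1814 (368 left).
Jul has 31 days: +31 → Aug 1, 1814 (337 left).
Aug has 31 days: +31 → Sep 1, 1814 (306 left).
Sep has 30 days: +30 → Oct 1, 1814 (276 left).
Oct has 31 days: +31 → Nov 1, 1814 (245 left).
Nov has 30 days: +30 → Dec 1, 1814 (215 left).
Dec has 31 days: +31 → Jan 1, 1815 (184 left).
Jan has 31 days: +31 → Feb 1, 1815 (153 left).
Feb has 28 days: +28 → Mar 1, 1815 (125 left).
Mar has 31 days: +31 → Apr 1, 1815 (94 left).
Apr has 30 days: +30 → May 1, 1815 (64 left).
May has 31 days: +31 → Jun 1, 1815 (33 left).
Jun has 30 days: +30 → Jul 1, 1815 (3 left).
+3 → Jul 4, 1815.

July 4, 1815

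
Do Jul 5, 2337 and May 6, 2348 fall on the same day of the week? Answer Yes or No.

No

From Jul 5, 2337 to May 6, 2348 is 3958 days.
3958 mod 7 = 3, so they are different weekdays.
(Jul 5, 2337 is a Monday; May 6, 2348 is a Thursday.)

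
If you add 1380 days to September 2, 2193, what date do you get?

+365 (one year) → Sep 2, 2194 (1015 left).
+365 (one year) → Sep 2, 2195 (650 left).
+366 (one year; includes Feb 29, 2196) → Sep 2, 2196 (284 left).
Sep has 30 days: +29 → Oct 1, 2196 (255 left).
Oct has 31 days: +31 → Nov 1, 2196 (224 left).
Nov has 30 days: +30 → Dec 1, 2196 (194 left).
Dec has 31 days: +31 → Jan 1, 2197 (163 left).
Jan has 31 days: +31 → Feb 1, 2197 (132 left).
Feb has 28 days: +28 → Mar 1, 2197 (104 left).
Mar has 31 days: +31 → Apr 1, 2197 (73 left).
Apr has 30 days: +30 → May 1, 2197 (43 left).
May has 31 days: +31 → Jun 1, 2197 (12 left).
+12 → Jun 13, 2197.

June 13, 2197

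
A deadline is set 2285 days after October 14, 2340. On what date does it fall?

January 16, 2347

+365 (one year) → Oct 14, 2341 (1920 left).
+365 (one year) → Oct 14, 2342 (1555 left).
+365 (one year) → Oct 14, 2343 (1190 left).
+366 (one year; includes Feb 29, 2344) → Oct 14, 2344 (824 left).
+365 (one year) → Oct 14, 2345 (459 left).
+365 (one year) → Oct 14, 2346 (94 left).
Oct has 31 days: +18 → Nov 1, 2346 (76 left).
Nov has 30 days: +30 → Dec 1, 2346 (46 left).
Dec has 31 days: +31 → Jan 1, 2347 (15 left).
+15 → Jan 16, 2347.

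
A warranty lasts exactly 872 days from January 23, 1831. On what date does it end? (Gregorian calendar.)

June 13, 1833

+365 (one year) → Jan 23, 1832 (507 left).
+366 (one year; includes Feb 29, 1832) → Jan 23, 1833 (141 left).
Jan has 31 days: +9 → Feb 1, 1833 (132 left).
Feb has 28 days: +28 → Mar 1, 1833 (104 left).
Mar has 31 days: +31 → Apr 1, 1833 (73 left).
Apr has 30 days: +30 → May 1, 1833 (43 left).
May has 31 days: +31 → Jun 1, 1833 (12 left).
+12 → Jun 13, 1833.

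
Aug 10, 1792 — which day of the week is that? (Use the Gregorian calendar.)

Friday

Doomsday rule: the anchor day for the 1700s is Sunday. For year 92: 92÷12 = 7 r 8, and 8÷4 = 2, so 7+8+2 = 17.
Sunday + 17 ≡ Wednesday — that's 1792's doomsday.
In August the doomsday date is Aug 8.
Aug 10 is 2 days after Aug 8; 2 mod 7 = 2, so Wednesday + 2 = Friday.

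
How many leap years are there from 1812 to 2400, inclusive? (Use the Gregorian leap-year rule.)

144

Multiples of 4 in [1812,2400]: 148.
Of those, multiples of 100: 6 (not leap unless ÷400).
Multiples of 400: 2.
Leap years = 148 − 6 + 2 = 144.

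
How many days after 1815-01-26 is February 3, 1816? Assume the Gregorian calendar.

Jan 26, 1815 → Feb 26, 1815: 31 days (January has 31).
Feb 26, 1815 → Mar 26, 1815: 28 days (February has 28).
Mar 26, 1815 → Apr 26, 1815: 31 days (March has 31).
Apr 26, 1815 → May 26, 1815: 30 days (April has 30).
May 26, 1815 → Jun 26, 1815: 31 days (May has 31).
Jun 26, 1815 → Jul 26, 1815: 30 days (June has 30).
Jul 26, 1815 → Aug 26, 1815: 31 days (July has 31).
Aug 26, 1815 → Sep 26, 1815: 31 days (August has 31).
Sep 26, 1815 → Oct 26, 1815: 30 days (September has 30).
Oct 26, 1815 → Nov 26, 1815: 31 days (October has 31).
Nov 26, 1815 → Dec 26, 1815: 30 days (November has 30).
Dec 26, 1815 → Jan 26, 1816: 31 days (December has 31).
Jan 26, 1816 → Feb 3, 1816: 8 days.
Total: 373 days.

373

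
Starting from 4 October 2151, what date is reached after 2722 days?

+366 (one year; includes Feb 29, 2152) → Oct 4, 2152 (2356 left).
+365 (one year) → Oct 4, 2153 (1991 left).
+365 (one year) → Oct 4, 2154 (1626 left).
+365 (one year) → Oct 4, 2155 (1261 left).
+366 (one year; includes Feb 29, 2156) → Oct 4, 2156 (895 left).
+365 (one year) → Oct 4, 2157 (530 left).
+365 (one year) → Oct 4, 2158 (165 left).
Oct has 31 days: +28 → Nov 1, 2158 (137 left).
Nov has 30 days: +30 → Dec 1, 2158 (107 left).
Dec has 31 days: +31 → Jan 1, 2159 (76 left).
Jan has 31 days: +31 → Feb 1, 2159 (45 left).
Feb has 28 days: +28 → Mar 1, 2159 (17 left).
+17 → Mar 18, 2159.

March 18, 2159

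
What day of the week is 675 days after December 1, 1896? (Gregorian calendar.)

Dec 1, 1896 is a Tuesday.
675 mod 7 = 3, so 675 days after a Tuesday is Tuesday + 3 = Friday.

Friday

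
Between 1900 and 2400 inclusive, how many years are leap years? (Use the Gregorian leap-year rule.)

122

Multiples of 4 in [1900,2400]: 126.
Of those, multiples of 100: 6 (not leap unless ÷400).
Multiples of 400: 2.
Leap years = 126 − 6 + 2 = 122.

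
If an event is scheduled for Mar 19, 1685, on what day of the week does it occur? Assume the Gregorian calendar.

Doomsday rule: the anchor day for the 1600s is Tuesday. For year 85: 85÷12 = 7 r 1, and 1÷4 = 0, so 7+1+0 = 8.
Tuesday + 8 ≡ Wednesday — that's 1685's doomsday.
In March the doomsday date is Mar 14.
Mar 19 is 5 days after Mar 14; 5 mod 7 = 5, so Wednesday + 5 = Monday.

Monday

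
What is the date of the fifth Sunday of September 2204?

September 1, 2204 is a Saturday.
The first Sunday is therefore September 2 (1 days later).
The fifth Sunday is 2 + 4×7 = September 30.

September 30, 2204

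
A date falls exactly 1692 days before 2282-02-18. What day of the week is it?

Feb 18, 2282 is a Saturday.
1692 mod 7 = 5, so 1692 days before a Saturday is Saturday − 5 = Monday.

Monday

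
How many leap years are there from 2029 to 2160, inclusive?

32

Multiples of 4 in [2029,2160]: 33.
Of those, multiples of 100: 1 (not leap unless ÷400).
Multiples of 400: 0.
Leap years = 33 − 1 + 0 = 32.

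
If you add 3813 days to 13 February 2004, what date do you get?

+366 (one year; includes Feb 29, 2004) → Feb 13, 2005 (3447 left).
+365 (one year) → Feb 13, 2006 (3082 left).
+365 (one year) → Feb 13, 2007 (2717 left).
+365 (one year) → Feb 13, 2008 (2352 left).
+366 (one year; includes Feb 29, 2008) → Feb 13, 2009 (1986 left).
+365 (one year) → Feb 13, 2010 (1621 left).
+365 (one year) → Feb 13, 2011 (1256 left).
+365 (one year) → Feb 13, 2012 (891 left).
+366 (one year; includes Feb 29, 2012) → Feb 13, 2013 (525 left).
+365 (one year) → Feb 13, 2014 (160 left).
Feb has 28 days: +16 → Mar 1, 2014 (144 left).
Mar has 31 days: +31 → Apr 1, 2014 (113 left).
Apr has 30 days: +30 → May 1, 2014 (83 left).
May has 31 days: +31 → Jun 1, 2014 (52 left).
Jun has 30 days: +30 → Jul 1, 2014 (22 left).
+22 → Jul 23, 2014.

July 23, 2014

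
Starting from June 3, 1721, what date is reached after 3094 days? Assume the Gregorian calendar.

+365 (one year) → Jun 3, 1722 (2729 left).
+365 (one year) → Jun 3, 1723 (2364 left).
+366 (one year; includes Feb 29, 1724) → Jun 3, 1724 (1998 left).
+365 (one year) → Jun 3, 1725 (1633 left).
+365 (one year) → Jun 3, 1726 (1268 left).
+365 (one year) → Jun 3, 1727 (903 left).
+366 (one year; includes Feb 29, 1728) → Jun 3, 1728 (537 left).
+365 (one year) → Jun 3, 1729 (172 left).
Jun has 30 days: +28 → Jul 1, 1729 (144 left).
Jul has 31 days: +31 → Aug 1, 1729 (113 left).
Aug has 31 days: +31 → Sep 1, 1729 (82 left).
Sep has 30 days: +30 → Oct 1, 1729 (52 left).
Oct has 31 days: +31 → Nov 1, 1729 (21 left).
+21 → Nov 22, 1729.

November 22, 1729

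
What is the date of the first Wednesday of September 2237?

September 1, 2237 is a Friday.
The first Wednesday is therefore September 6 (5 days later).

September 6, 2237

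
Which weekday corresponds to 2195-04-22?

Wednesday

Doomsday rule: the anchor day for the 2100s is Sunday. For year 95: 95÷12 = 7 r 11, and 11÷4 = 2, so 7+11+2 = 20.
Sunday + 20 ≡ Saturday — that's 2195's doomsday.
In April the doomsday date is Apr 4.
Apr 22 is 18 days after Apr 4; 18 mod 7 = 4, so Saturday + 4 = Wednesday.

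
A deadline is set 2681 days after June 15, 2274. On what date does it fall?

October 17, 2281

+365 (one year) → Jun 15, 2275 (2316 left).
+366 (one year; includes Feb 29, 2276) → Jun 15, 2276 (1950 left).
+365 (one year) → Jun 15, 2277 (1585 left).
+365 (one year) → Jun 15, 2278 (1220 left).
+365 (one year) → Jun 15, 2279 (855 left).
+366 (one year; includes Feb 29, 2280) → Jun 15, 2280 (489 left).
+365 (one year) → Jun 15, 2281 (124 left).
Jun has 30 days: +16 → Jul 1, 2281 (108 left).
Jul has 31 days: +31 → Aug 1, 2281 (77 left).
Aug has 31 days: +31 → Sep 1, 2281 (46 left).
Sep has 30 days: +30 → Oct 1, 2281 (16 left).
+16 → Oct 17, 2281.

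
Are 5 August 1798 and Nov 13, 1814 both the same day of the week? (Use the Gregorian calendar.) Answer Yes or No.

From Aug 5, 1798 to Nov 13, 1814 is 5943 days.
5943 mod 7 = 0, so they are the same weekday.
(Aug 5, 1798 is a Sunday; Nov 13, 1814 is a Sunday.)

Yes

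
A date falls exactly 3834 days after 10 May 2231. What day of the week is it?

Sunday

First find the weekday of May 10, 2231. Doomsday rule: the anchor day for the 2200s is Friday. For year 31: 31÷12 = 2 r 7, and 7÷4 = 1, so 2+7+1 = 10.
Friday + 10 ≡ Monday — that's 2231's doomsday.
In May the doomsday date is May 9.
May 10 is 1 day after May 9; 1 mod 7 = 1, so Monday + 1 = Tuesday.
3834 mod 7 = 5, so 3834 days after a Tuesday is Tuesday + 5 = Sunday.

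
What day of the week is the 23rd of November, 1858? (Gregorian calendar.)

Tuesday

Doomsday rule: the anchor day for the 1800s is Friday. For year 58: 58÷12 = 4 r 10, and 10÷4 = 2, so 4+10+2 = 16.
Friday + 16 ≡ Sunday — that's 1858's doomsday.
In November the doomsday date is Nov 7.
Nov 23 is 16 days after Nov 7; 16 mod 7 = 2, so Sunday + 2 = Tuesday.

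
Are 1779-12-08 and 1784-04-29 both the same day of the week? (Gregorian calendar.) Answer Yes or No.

No

From Dec 8, 1779 to Apr 29, 1784 is 1604 days.
1604 mod 7 = 1, so they are different weekdays.
(Dec 8, 1779 is a Wednesday; Apr 29, 1784 is a Thursday.)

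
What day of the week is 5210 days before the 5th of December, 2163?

Dec 5, 2163 is a Monday.
5210 mod 7 = 2, so 5210 days before a Monday is Monday − 2 = Saturday.

Saturday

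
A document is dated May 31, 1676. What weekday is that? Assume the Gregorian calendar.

Sunday

Doomsday rule: the anchor day for the 1600s is Tuesday. For year 76: 76÷12 = 6 r 4, and 4÷4 = 1, so 6+4+1 = 11.
Tuesday + 11 ≡ Saturday — that's 1676's doomsday.
In May the doomsday date is May 9.
May 31 is 22 days after May 9; 22 mod 7 = 1, so Saturday + 1 = Sunday.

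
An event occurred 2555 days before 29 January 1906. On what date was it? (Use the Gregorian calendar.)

January 30, 1899

−365 (one year) → Jan 29, 1905 (2190 left).
−366 (one year; includes Feb 29, 1904) → Jan 29, 1904 (1824 left).
−365 (one year) → Jan 29, 1903 (1459 left).
−365 (one year) → Jan 29, 1902 (1094 left).
−365 (one year) → Jan 29, 1901 (729 left).
−365 (one year) → Jan 29, 1900 (364 left).
−29 → Dec 31, 1899 (end of Dec, 31 days; 335 left).
−31 → Nov 30, 1899 (end of Nov, 30 days; 304 left).
−30 → Oct 31, 1899 (end of Oct, 31 days; 274 left).
−31 → Sep 30, 1899 (end of Sep, 30 days; 243 left).
−30 → Aug 31, 1899 (end of Aug, 31 days; 213 left).
−31 → Jul 31, 1899 (end of Jul, 31 days; 182 left).
−31 → Jun 30, 1899 (end of Jun, 30 days; 151 left).
−30 → May 31, 1899 (end of May, 31 days; 121 left).
−31 → Apr 30, 1899 (end of Apr, 30 days; 90 left).
−30 → Mar 31, 1899 (end of Mar, 31 days; 60 left).
−31 → Feb 28, 1899 (end of Feb, 28 days; 29 left).
−28 → Jan 31, 1899 (end of Jan, 31 days; 1 left).
−1 → Jan 30, 1899.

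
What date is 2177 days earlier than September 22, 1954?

−365 (one year) → Sep 22, 1953 (1812 left).
−365 (one year) → Sep 22, 1952 (1447 left).
−366 (one year; includes Feb 29, 1952) → Sep 22, 1951 (1081 left).
−365 (one year) → Sep 22, 1950 (716 left).
−365 (one year) → Sep 22, 1949 (351 left).
−22 → Aug 31, 1949 (end of Aug, 31 days; 329 left).
−31 → Jul 31, 1949 (end of Jul, 31 days; 298 left).
−31 → Jun 30, 1949 (end of Jun, 30 days; 267 left).
−30 → May 31, 1949 (end of May, 31 days; 237 left).
−31 → Apr 30, 1949 (end of Apr, 30 days; 206 left).
−30 → Mar 31, 1949 (end of Mar, 31 days; 176 left).
−31 → Feb 28, 1949 (end of Feb, 28 days; 145 left).
−28 → Jan 31, 1949 (end of Jan, 31 days; 117 left).
−31 → Dec 31, 1948 (end of Dec, 31 days; 86 left).
−31 → Nov 30, 1948 (end of Nov, 30 days; 55 left).
−30 → Oct 31, 1948 (end of Oct, 31 days; 25 left).
−25 → Oct 6, 1948.

October 6, 1948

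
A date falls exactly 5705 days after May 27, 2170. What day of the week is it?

Sunday

First find the weekday of May 27, 2170. Doomsday rule: the anchor day for the 2100s is Sunday. For year 70: 70÷12 = 5 r 10, and 10÷4 = 2, so 5+10+2 = 17.
Sunday + 17 ≡ Wednesday — that's 2170's doomsday.
In May the doomsday date is May 9.
May 27 is 18 days after May 9; 18 mod 7 = 4, so Wednesday + 4 = Sunday.
5705 mod 7 = 0, so 5705 days after a Sunday is Sunday + 0 = Sunday.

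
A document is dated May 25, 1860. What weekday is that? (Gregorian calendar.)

Friday

Doomsday rule: the anchor day for the 1800s is Friday. For year 60: 60÷12 = 5 r 0, and 0÷4 = 0, so 5+0+0 = 5.
Friday + 5 ≡ Wednesday — that's 1860's doomsday.
In May the doomsday date is May 9.
May 25 is 16 days after May 9; 16 mod 7 = 2, so Wednesday + 2 = Friday.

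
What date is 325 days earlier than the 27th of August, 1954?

October 6, 1953

−27 → Jul 31, 1954 (end of Jul, 31 days; 298 left).
−31 → Jun 30, 1954 (end of Jun, 30 days; 267 left).
−30 → May 31, 1954 (end of May, 31 days; 237 left).
−31 → Apr 30, 1954 (end of Apr, 30 days; 206 left).
−30 → Mar 31, 1954 (end of Mar, 31 days; 176 left).
−31 → Feb 28, 1954 (end of Feb, 28 days; 145 left).
−28 → Jan 31, 1954 (end of Jan, 31 days; 117 left).
−31 → Dec 31, 1953 (end of Dec, 31 days; 86 left).
−31 → Nov 30, 1953 (end of Nov, 30 days; 55 left).
−30 → Oct 31, 1953 (end of Oct, 31 days; 25 left).
−25 → Oct 6, 1953.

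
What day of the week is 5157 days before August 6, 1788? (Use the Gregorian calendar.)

Friday

Aug 6, 1788 is a Wednesday.
5157 mod 7 = 5, so 5157 days before a Wednesday is Wednesday − 5 = Friday.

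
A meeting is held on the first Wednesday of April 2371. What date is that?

April 7, 2371

April 1, 2371 is a Thursday.
The first Wednesday is therefore April 7 (6 days later).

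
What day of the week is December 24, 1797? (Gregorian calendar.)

Sunday

Doomsday rule: the anchor day for the 1700s is Sunday. For year 97: 97÷12 = 8 r 1, and 1÷4 = 0, so 8+1+0 = 9.
Sunday + 9 ≡ Tuesday — that's 1797's doomsday.
In December the doomsday date is Dec 12.
Dec 24 is 12 days after Dec 12; 12 mod 7 = 5, so Tuesday + 5 = Sunday.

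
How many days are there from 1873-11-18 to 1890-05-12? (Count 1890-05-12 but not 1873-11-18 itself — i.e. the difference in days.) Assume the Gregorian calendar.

6019

Nov 18, 1873 → Nov 18, 1874: 365 days.
Nov 18, 1874 → Nov 18, 1875: 365 days.
Nov 18, 1875 → Nov 18, 1876: 366 days (Feb 29, 1876 is in that span).
Nov 18, 1876 → Nov 18, 1877: 365 days.
Nov 18, 1877 → Nov 18, 1878: 365 days.
Nov 18, 1878 → Nov 18, 1879: 365 days.
Nov 18, 1879 → Nov 18, 1880: 366 days (Feb 29, 1880 is in that span).
Nov 18, 1880 → Nov 18, 1881: 365 days.
Nov 18, 1881 → Nov 18, 1882: 365 days.
Nov 18, 1882 → Nov 18, 1883: 365 days.
Nov 18, 1883 → Nov 18, 1884: 366 days (Feb 29, 1884 is in that span).
Nov 18, 1884 → Nov 18, 1885: 365 days.
Nov 18, 1885 → Nov 18, 1886: 365 days.
Nov 18, 1886 → Nov 18, 1887: 365 days.
Nov 18, 1887 → Nov 18, 1888: 366 days (Feb 29, 1888 is in that span).
Nov 18, 1888 → Nov 18, 1889: 365 days.
Nov 18, 1889 → Dec 18, 1889: 30 days (November has 30).
Dec 18, 1889 → Jan 18, 1890: 31 days (December has 31).
Jan 18, 1890 → Feb 18, 1890: 31 days (January has 31).
Feb 18, 1890 → Mar 18, 1890: 28 days (February has 28).
Mar 18, 1890 → Apr 18, 1890: 31 days (March has 31).
Apr 18, 1890 → May 12, 1890: 24 days.
Total: 6019 days.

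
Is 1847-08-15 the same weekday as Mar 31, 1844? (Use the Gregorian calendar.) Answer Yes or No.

From Mar 31, 1844 to Aug 15, 1847 is 1232 days.
1232 mod 7 = 0, so they are the same weekday.
(Mar 31, 1844 is a Sunday; Aug 15, 1847 is a Sunday.)

Yes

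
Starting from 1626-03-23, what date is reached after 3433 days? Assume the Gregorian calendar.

+365 (one year) → Mar 23, 1627 (3068 left).
+366 (one year; includes Feb 29, 1628) → Mar 23, 1628 (2702 left).
+365 (one year) → Mar 23, 1629 (2337 left).
+365 (one year) → Mar 23, 1630 (1972 left).
+365 (one year) → Mar 23, 1631 (1607 left).
+366 (one year; includes Feb 29, 1632) → Mar 23, 1632 (1241 left).
+365 (one year) → Mar 23, 1633 (876 left).
+365 (one year) → Mar 23, 1634 (511 left).
+365 (one year) → Mar 23, 1635 (146 left).
Mar has 31 days: +9 → Apr 1, 1635 (137 left).
Apr has 30 days: +30 → May 1, 1635 (107 left).
May has 31 days: +31 → Jun 1, 1635 (76 left).
Jun has 30 days: +30 → Jul 1, 1635 (46 left).
Jul has 31 days: +31 → Aug 1, 1635 (15 left).
+15 → Aug 16, 1635.

August 16, 1635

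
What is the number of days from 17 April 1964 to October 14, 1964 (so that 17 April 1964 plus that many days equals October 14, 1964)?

Apr 17, 1964 → May 17, 1964: 30 days (April has 30).
May 17, 1964 → Jun 17, 1964: 31 days (May has 31).
Jun 17, 1964 → Jul 17, 1964: 30 days (June has 30).
Jul 17, 1964 → Aug 17, 1964: 31 days (July has 31).
Aug 17, 1964 → Sep 17, 1964: 31 days (August has 31).
Sep 17, 1964 → Oct 14, 1964: 27 days.
Total: 180 days.

180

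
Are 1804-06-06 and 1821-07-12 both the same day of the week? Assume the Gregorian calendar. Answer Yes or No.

From Jun 6, 1804 to Jul 12, 1821 is 6245 days.
6245 mod 7 = 1, so they are different weekdays.
(Jun 6, 1804 is a Wednesday; Jul 12, 1821 is a Thursday.)

No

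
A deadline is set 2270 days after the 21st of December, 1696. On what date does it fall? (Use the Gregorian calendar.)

March 11, 1703

+365 (one year) → Dec 21, 1697 (1905 left).
+365 (one year) → Dec 21, 1698 (1540 left).
+365 (one year) → Dec 21, 1699 (1175 left).
+365 (one year) → Dec 21, 1700 (810 left).
+365 (one year) → Dec 21, 1701 (445 left).
+365 (one year) → Dec 21, 1702 (80 left).
Dec has 31 days: +11 → Jan 1, 1703 (69 left).
Jan has 31 days: +31 → Feb 1, 1703 (38 left).
Feb has 28 days: +28 → Mar 1, 1703 (10 left).
+10 → Mar 11, 1703.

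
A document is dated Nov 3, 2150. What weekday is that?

Doomsday rule: the anchor day for the 2100s is Sunday. For year 50: 50÷12 = 4 r 2, and 2÷4 = 0, so 4+2+0 = 6.
Sunday + 6 ≡ Saturday — that's 2150's doomsday.
In November the doomsday date is Nov 7.
Nov 3 is 4 days before Nov 7; 4 mod 7 = 4, so Saturday − 4 = Tuesday.

Tuesday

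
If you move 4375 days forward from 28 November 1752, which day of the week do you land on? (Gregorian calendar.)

Tuesday

Nov 28, 1752 is a Tuesday.
4375 mod 7 = 0, so 4375 days after a Tuesday is Tuesday + 0 = Tuesday.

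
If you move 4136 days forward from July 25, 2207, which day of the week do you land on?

Friday

Jul 25, 2207 is a Saturday.
4136 mod 7 = 6, so 4136 days after a Saturday is Saturday + 6 = Friday.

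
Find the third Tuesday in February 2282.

February 1, 2282 is a Wednesday.
The first Tuesday is therefore February 7 (6 days later).
The third Tuesday is 7 + 2×7 = February 21.

February 21, 2282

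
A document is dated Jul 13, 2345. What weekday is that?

Friday

Doomsday rule: the anchor day for the 2300s is Wednesday. For year 45: 45÷12 = 3 r 9, and 9÷4 = 2, so 3+9+2 = 14.
Wednesday + 14 ≡ Wednesday — that's 2345's doomsday.
In July the doomsday date is Jul 11.
Jul 13 is 2 days after Jul 11; 2 mod 7 = 2, so Wednesday + 2 = Friday.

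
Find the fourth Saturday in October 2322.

October 1, 2322 is a Sunday.
The first Saturday is therefore October 7 (6 days later).
The fourth Saturday is 7 + 3×7 = October 28.

October 28, 2322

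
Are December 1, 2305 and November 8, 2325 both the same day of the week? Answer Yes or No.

From Dec 1, 2305 to Nov 8, 2325 is 7282 days.
7282 mod 7 = 2, so they are different weekdays.
(Dec 1, 2305 is a Friday; Nov 8, 2325 is a Sunday.)

No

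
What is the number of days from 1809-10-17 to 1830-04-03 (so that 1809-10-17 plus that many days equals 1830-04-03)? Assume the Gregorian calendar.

7473

Oct 17, 1809 → Oct 17, 1810: 365 days.
Oct 17, 1810 → Oct 17, 1811: 365 days.
Oct 17, 1811 → Oct 17, 1812: 366 days (Feb 29, 1812 is in that span).
Oct 17, 1812 → Oct 17, 1813: 365 days.
Oct 17, 1813 → Oct 17, 1814: 365 days.
Oct 17, 1814 → Oct 17, 1815: 365 days.
Oct 17, 1815 → Oct 17, 1816: 366 days (Feb 29, 1816 is in that span).
Oct 17, 1816 → Oct 17, 1817: 365 days.
Oct 17, 1817 → Oct 17, 1818: 365 days.
Oct 17, 1818 → Oct 17, 1819: 365 days.
Oct 17, 1819 → Oct 17, 1820: 366 days (Feb 29, 1820 is in that span).
Oct 17, 1820 → Oct 17, 1821: 365 days.
Oct 17, 1821 → Oct 17, 1822: 365 days.
Oct 17, 1822 → Oct 17, 1823: 365 days.
Oct 17, 1823 → Oct 17, 1824: 366 days (Feb 29, 1824 is in that span).
Oct 17, 1824 → Oct 17, 1825: 365 days.
Oct 17, 1825 → Oct 17, 1826: 365 days.
Oct 17, 1826 → Oct 17, 1827: 365 days.
Oct 17, 1827 → Oct 17, 1828: 366 days (Feb 29, 1828 is in that span).
Oct 17, 1828 → Oct 17, 1829: 365 days.
Oct 17, 1829 → Nov 17, 1829: 31 days (October has 31).
Nov 17, 1829 → Dec 17, 1829: 30 days (November has 30).
Dec 17, 1829 → Jan 17, 1830: 31 days (December has 31).
Jan 17, 1830 → Feb 17, 1830: 31 days (January has 31).
Feb 17, 1830 → Mar 17, 1830: 28 days (February has 28).
Mar 17, 1830 → Apr 3, 1830: 17 days.
Total: 7473 days.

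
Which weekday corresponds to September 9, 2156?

Doomsday rule: the anchor day for the 2100s is Sunday. For year 56: 56÷12 = 4 r 8, and 8÷4 = 2, so 4+8+2 = 14.
Sunday + 14 ≡ Sunday — that's 2156's doomsday.
In September the doomsday date is Sep 5.
Sep 9 is 4 days after Sep 5; 4 mod 7 = 4, so Sunday + 4 = Thursday.

Thursday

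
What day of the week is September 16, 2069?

Monday

Doomsday rule: the anchor day for the 2000s is Tuesday. For year 69: 69÷12 = 5 r 9, and 9÷4 = 2, so 5+9+2 = 16.
Tuesday + 16 ≡ Thursday — that's 2069's doomsday.
In September the doomsday date is Sep 5.
Sep 16 is 11 days after Sep 5; 11 mod 7 = 4, so Thursday + 4 = Monday.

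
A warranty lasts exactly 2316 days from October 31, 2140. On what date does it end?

March 5, 2147

+365 (one year) → Oct 31, 2141 (1951 left).
+365 (one year) → Oct 31, 2142 (1586 left).
+365 (one year) → Oct 31, 2143 (1221 left).
+366 (one year; includes Feb 29, 2144) → Oct 31, 2144 (855 left).
+365 (one year) → Oct 31, 2145 (490 left).
+365 (one year) → Oct 31, 2146 (125 left).
Oct has 31 days: +1 → Nov 1, 2146 (124 left).
Nov has 30 days: +30 → Dec 1, 2146 (94 left).
Dec has 31 days: +31 → Jan 1, 2147 (63 left).
Jan has 31 days: +31 → Feb 1, 2147 (32 left).
Feb has 28 days: +28 → Mar 1, 2147 (4 left).
+4 → Mar 5, 2147.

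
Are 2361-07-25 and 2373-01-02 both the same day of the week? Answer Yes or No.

Yes

From Jul 25, 2361 to Jan 2, 2373 is 4179 days.
4179 mod 7 = 0, so they are the same weekday.
(Jul 25, 2361 is a Tuesday; Jan 2, 2373 is a Tuesday.)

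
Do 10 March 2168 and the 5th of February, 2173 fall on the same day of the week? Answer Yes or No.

No

From Mar 10, 2168 to Feb 5, 2173 is 1793 days.
1793 mod 7 = 1, so they are different weekdays.
(Mar 10, 2168 is a Thursday; Feb 5, 2173 is a Friday.)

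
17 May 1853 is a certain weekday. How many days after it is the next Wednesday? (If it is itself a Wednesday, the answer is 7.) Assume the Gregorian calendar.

1

May 17, 1853 is a Tuesday.
From Tuesday to the next Wednesday is 1 day.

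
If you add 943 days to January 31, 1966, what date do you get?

+365 (one year) → Jan 31, 1967 (578 left).
+365 (one year) → Jan 31, 1968 (213 left).
Jan has 31 days: +1 → Feb 1, 1968 (212 left).
Feb has 29 days: +29 → Mar 1, 1968 (183 left).
Mar has 31 days: +31 → Apr 1, 1968 (152 left).
Apr has 30 days: +30 → May 1, 1968 (122 left).
May has 31 days: +31 → Jun 1, 1968 (91 left).
Jun has 30 days: +30 → Jul 1, 1968 (61 left).
Jul has 31 days: +31 → Aug 1, 1968 (30 left).
+30 → Aug 31, 1968.

August 31, 1968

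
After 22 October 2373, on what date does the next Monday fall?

Oct 22, 2373 is a Monday.
From Monday to the next Monday is 7 days.
Oct 22, 2373 + 7 = Oct 29, 2373.

October 29, 2373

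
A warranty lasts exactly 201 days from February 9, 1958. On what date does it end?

August 29, 1958

Feb has 28 days: +20 → Mar 1, 1958 (181 left).
Mar has 31 days: +31 → Apr 1, 1958 (150 left).
Apr has 30 days: +30 → May 1, 1958 (120 left).
May has 31 days: +31 → Jun 1, 1958 (89 left).
Jun has 30 days: +30 → Jul 1, 1958 (59 left).
Jul has 31 days: +31 → Aug 1, 1958 (28 left).
+28 → Aug 29, 1958.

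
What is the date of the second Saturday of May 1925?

May 9, 1925

May 1, 1925 is a Friday.
The first Saturday is therefore May 2 (1 days later).
The second Saturday is 2 + 1×7 = May 9.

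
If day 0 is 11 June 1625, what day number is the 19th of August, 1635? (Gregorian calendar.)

3721

Jun 11, 1625 → Jun 11, 1626: 365 days.
Jun 11, 1626 → Jun 11, 1627: 365 days.
Jun 11, 1627 → Jun 11, 1628: 366 days (Feb 29, 1628 is in that span).
Jun 11, 1628 → Jun 11, 1629: 365 days.
Jun 11, 1629 → Jun 11, 1630: 365 days.
Jun 11, 1630 → Jun 11, 1631: 365 days.
Jun 11, 1631 → Jun 11, 1632: 366 days (Feb 29, 1632 is in that span).
Jun 11, 1632 → Jun 11, 1633: 365 days.
Jun 11, 1633 → Jun 11, 1634: 365 days.
Jun 11, 1634 → Jun 11, 1635: 365 days.
Jun 11, 1635 → Jul 11, 1635: 30 days (June has 30).
Jul 11, 1635 → Aug 11, 1635: 31 days (July has 31).
Aug 11, 1635 → Aug 19, 1635: 8 days.
Total: 3721 days.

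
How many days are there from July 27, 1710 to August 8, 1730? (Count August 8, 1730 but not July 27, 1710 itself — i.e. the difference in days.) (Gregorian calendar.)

Jul 27, 1710 → Jul 27, 1711: 365 days.
Jul 27, 1711 → Jul 27, 1712: 366 days (Feb 29, 1712 is in that span).
Jul 27, 1712 → Jul 27, 1713: 365 days.
Jul 27, 1713 → Jul 27, 1714: 365 days.
Jul 27, 1714 → Jul 27, 1715: 365 days.
Jul 27, 1715 → Jul 27, 1716: 366 days (Feb 29, 1716 is in that span).
Jul 27, 1716 → Jul 27, 1717: 365 days.
Jul 27, 1717 → Jul 27, 1718: 365 days.
Jul 27, 1718 → Jul 27, 1719: 365 days.
Jul 27, 1719 → Jul 27, 1720: 366 days (Feb 29, 1720 is in that span).
Jul 27, 1720 → Jul 27, 1721: 365 days.
Jul 27, 1721 → Jul 27, 1722: 365 days.
Jul 27, 1722 → Jul 27, 1723: 365 days.
Jul 27, 1723 → Jul 27, 1724: 366 days (Feb 29, 1724 is in that span).
Jul 27, 1724 → Jul 27, 1725: 365 days.
Jul 27, 1725 → Jul 27, 1726: 365 days.
Jul 27, 1726 → Jul 27, 1727: 365 days.
Jul 27, 1727 → Jul 27, 1728: 366 days (Feb 29, 1728 is in that span).
Jul 27, 1728 → Jul 27, 1729: 365 days.
Jul 27, 1729 → Aug 27, 1729: 31 days (July has 31).
Aug 27, 1729 → Sep 27, 1729: 31 days (August has 31).
Sep 27, 1729 → Oct 27, 1729: 30 days (September has 30).
Oct 27, 1729 → Nov 27, 1729: 31 days (October has 31).
Nov 27, 1729 → Dec 27, 1729: 30 days (November has 30).
Dec 27, 1729 → Jan 27, 1730: 31 days (December has 31).
Jan 27, 1730 → Feb 27, 1730: 31 days (January has 31).
Feb 27, 1730 → Mar 27, 1730: 28 days (February has 28).
Mar 27, 1730 → Apr 27, 1730: 31 days (March has 31).
Apr 27, 1730 → May 27, 1730: 30 days (April has 30).
May 27, 1730 → Jun 27, 1730: 31 days (May has 31).
Jun 27, 1730 → Jul 27, 1730: 30 days (June has 30).
Jul 27, 1730 → Aug 8, 1730: 12 days.
Total: 7317 days.

7317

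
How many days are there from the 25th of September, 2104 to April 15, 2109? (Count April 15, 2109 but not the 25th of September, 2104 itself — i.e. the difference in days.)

1663

Sep 25, 2104 → Sep 25, 2105: 365 days.
Sep 25, 2105 → Sep 25, 2106: 365 days.
Sep 25, 2106 → Sep 25, 2107: 365 days.
Sep 25, 2107 → Sep 25, 2108: 366 days (Feb 29, 2108 is in that span).
Sep 25, 2108 → Oct 25, 2108: 30 days (September has 30).
Oct 25, 2108 → Nov 25, 2108: 31 days (October has 31).
Nov 25, 2108 → Dec 25, 2108: 30 days (November has 30).
Dec 25, 2108 → Jan 25, 2109: 31 days (December has 31).
Jan 25, 2109 → Feb 25, 2109: 31 days (January has 31).
Feb 25, 2109 → Mar 25, 2109: 28 days (February has 28).
Mar 25, 2109 → Apr 15, 2109: 21 days.
Total: 1663 days.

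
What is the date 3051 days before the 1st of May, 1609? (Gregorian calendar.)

−365 (one year) → May 1, 1608 (2686 left).
−366 (one year; includes Feb 29, 1608) → May 1, 1607 (2320 left).
−365 (one year) → May 1, 1606 (1955 left).
−365 (one year) → May 1, 1605 (1590 left).
−365 (one year) → May 1, 1604 (1225 left).
−366 (one year; includes Feb 29, 1604) → May 1, 1603 (859 left).
−365 (one year) → May 1, 1602 (494 left).
−365 (one year) → May 1, 1601 (129 left).
−1 → Apr 30, 1601 (end of Apr, 30 days; 128 left).
−30 → Mar 31, 1601 (end of Mar, 31 days; 98 left).
−31 → Feb 28, 1601 (end of Feb, 28 days; 67 left).
−28 → Jan 31, 1601 (end of Jan, 31 days; 39 left).
−31 → Dec 31, 1600 (end of Dec, 31 days; 8 left).
−8 → Dec 23, 1600.

December 23, 1600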